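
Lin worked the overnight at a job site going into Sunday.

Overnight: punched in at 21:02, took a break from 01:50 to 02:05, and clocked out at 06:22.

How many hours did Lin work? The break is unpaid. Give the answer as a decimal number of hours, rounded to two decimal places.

Overnight: 21:02 → midnight = 2 h 58 min; midnight → 06:22 = 6 h 22 min; span 9 h 20 min; less 15 min break → 9 h 5 min

9.08 hours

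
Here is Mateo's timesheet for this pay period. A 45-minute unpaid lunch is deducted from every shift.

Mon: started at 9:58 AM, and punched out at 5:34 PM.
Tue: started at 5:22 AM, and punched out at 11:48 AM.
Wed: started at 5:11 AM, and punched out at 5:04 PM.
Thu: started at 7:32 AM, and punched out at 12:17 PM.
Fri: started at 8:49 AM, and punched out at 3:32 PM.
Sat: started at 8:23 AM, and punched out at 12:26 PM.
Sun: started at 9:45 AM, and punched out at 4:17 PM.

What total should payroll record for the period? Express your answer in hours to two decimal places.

42.72 hours

Mon: 9:58 AM–5:34 PM = 7 h 36 min; less 45 min break → 6 h 51 min
Tue: 5:22 AM–11:48 AM = 6 h 26 min; less 45 min break → 5 h 41 min
Wed: 5:11 AM–5:04 PM = 11 h 53 min; less 45 min break → 11 h 8 min
Thu: 7:32 AM–12:17 PM = 4 h 45 min; less 45 min break → 4 h 0 min
Fri: 8:49 AM–3:32 PM = 6 h 43 min; less 45 min break → 5 h 58 min
Sat: 8:23 AM–12:26 PM = 4 h 3 min; less 45 min break → 3 h 18 min
Sun: 9:45 AM–4:17 PM = 6 h 32 min; less 45 min break → 5 h 47 min
Total: 6 h 51 min + 5 h 41 min + 11 h 8 min + 4 h 0 min + 5 h 58 min + 3 h 18 min + 5 h 47 min = 42 h 43 min.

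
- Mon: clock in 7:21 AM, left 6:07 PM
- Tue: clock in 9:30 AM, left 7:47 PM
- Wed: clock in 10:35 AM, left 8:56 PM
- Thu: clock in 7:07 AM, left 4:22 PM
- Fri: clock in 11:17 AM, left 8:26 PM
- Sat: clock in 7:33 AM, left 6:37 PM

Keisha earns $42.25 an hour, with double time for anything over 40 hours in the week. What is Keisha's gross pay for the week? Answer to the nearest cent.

$3453.23

Mon: 7:21 AM–6:07 PM = 10 h 46 min
Tue: 9:30 AM–7:47 PM = 10 h 17 min
Wed: 10:35 AM–8:56 PM = 10 h 21 min
Thu: 7:07 AM–4:22 PM = 9 h 15 min
Fri: 11:17 AM–8:26 PM = 9 h 9 min
Sat: 7:33 AM–6:37 PM = 11 h 4 min
Total worked: 60 h 52 min = 3652 min.
Regular 40 h 0 min = 2400 min at $42.25/h; overtime 20 h 52 min = 1252 min at $84.50/h.
Pay = (2400 × $42.25 + 1252 × $84.50) ÷ 60 = $3453.23.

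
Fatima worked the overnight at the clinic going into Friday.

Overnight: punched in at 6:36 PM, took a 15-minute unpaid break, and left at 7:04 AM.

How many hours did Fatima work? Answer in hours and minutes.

12 h 13 min

Overnight: 6:36 PM → midnight = 5 h 24 min; midnight → 7:04 AM = 7 h 4 min; span 12 h 28 min; less 15 min break → 12 h 13 min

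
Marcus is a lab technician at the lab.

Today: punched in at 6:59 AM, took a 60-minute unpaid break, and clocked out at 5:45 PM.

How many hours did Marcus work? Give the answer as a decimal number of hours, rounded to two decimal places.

Today: 6:59 AM–5:45 PM = 10 h 46 min; less 60 min break → 9 h 46 min

9.77 hours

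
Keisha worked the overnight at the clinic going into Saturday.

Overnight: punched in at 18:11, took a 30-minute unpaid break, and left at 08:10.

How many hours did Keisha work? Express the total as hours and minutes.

Overnight: 18:11 → midnight = 5 h 49 min; midnight → 08:10 = 8 h 10 min; span 13 h 59 min; less 30 min break → 13 h 29 min

13 h 29 min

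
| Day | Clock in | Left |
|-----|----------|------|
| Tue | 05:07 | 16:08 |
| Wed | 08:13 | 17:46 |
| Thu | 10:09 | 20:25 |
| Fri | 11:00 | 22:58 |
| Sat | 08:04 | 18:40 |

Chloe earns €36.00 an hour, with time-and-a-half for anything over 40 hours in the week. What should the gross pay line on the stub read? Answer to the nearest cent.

€2163.60

Tue: 05:07–16:08 = 11 h 1 min
Wed: 08:13–17:46 = 9 h 33 min
Thu: 10:09–20:25 = 10 h 16 min
Fri: 11:00–22:58 = 11 h 58 min
Sat: 08:04–18:40 = 10 h 36 min
Total worked: 53 h 24 min = 3204 min.
Regular 40 h 0 min = 2400 min at €36.00/h; overtime 13 h 24 min = 804 min at €54.00/h.
Pay = (2400 × €36.00 + 804 × €54.00) ÷ 60 = €2163.60.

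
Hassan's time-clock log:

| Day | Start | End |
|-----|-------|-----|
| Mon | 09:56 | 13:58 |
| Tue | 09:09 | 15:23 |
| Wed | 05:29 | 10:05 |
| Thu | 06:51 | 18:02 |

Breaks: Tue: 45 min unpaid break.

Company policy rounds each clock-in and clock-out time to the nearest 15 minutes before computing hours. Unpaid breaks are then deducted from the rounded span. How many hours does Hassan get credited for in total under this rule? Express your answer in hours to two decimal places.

25.25 hours

Mon: in 09:56→10:00, out 13:58→14:00; 4 h 0 min
Tue: in 09:09→09:15, out 15:23→15:30; 6 h 15 min − 45 min = 5 h 30 min
Wed: in 05:29→05:30, out 10:05→10:00; 4 h 30 min
Thu: in 06:51→06:45, out 18:02→18:00; 11 h 15 min
Total credited: 25 h 15 min.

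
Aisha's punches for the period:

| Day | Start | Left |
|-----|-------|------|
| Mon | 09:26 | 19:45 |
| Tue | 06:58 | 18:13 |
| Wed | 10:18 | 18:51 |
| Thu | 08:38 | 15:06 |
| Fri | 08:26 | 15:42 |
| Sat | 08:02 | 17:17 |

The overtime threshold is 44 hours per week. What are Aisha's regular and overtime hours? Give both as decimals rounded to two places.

Mon: 09:26–19:45 = 10 h 19 min
Tue: 06:58–18:13 = 11 h 15 min
Wed: 10:18–18:51 = 8 h 33 min
Thu: 08:38–15:06 = 6 h 28 min
Fri: 08:26–15:42 = 7 h 16 min
Sat: 08:02–17:17 = 9 h 15 min
Total worked: 53 h 6 min = 53.10 h.
Threshold 44 h → overtime 9 h 6 min, regular 44 h 0 min.

Regular 44.00 hours, overtime 9.10 hours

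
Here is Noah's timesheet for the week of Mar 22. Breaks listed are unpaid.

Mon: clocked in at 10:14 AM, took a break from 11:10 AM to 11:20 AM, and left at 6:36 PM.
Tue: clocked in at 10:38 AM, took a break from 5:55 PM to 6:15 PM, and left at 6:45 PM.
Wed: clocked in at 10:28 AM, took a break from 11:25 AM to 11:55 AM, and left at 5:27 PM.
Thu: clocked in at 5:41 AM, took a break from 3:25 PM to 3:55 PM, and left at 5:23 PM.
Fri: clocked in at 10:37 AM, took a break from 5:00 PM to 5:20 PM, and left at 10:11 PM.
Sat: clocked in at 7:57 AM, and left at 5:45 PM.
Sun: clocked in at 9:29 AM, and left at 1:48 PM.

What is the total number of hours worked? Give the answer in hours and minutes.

Mon: 10:14 AM–6:36 PM = 8 h 22 min; less 10 min break → 8 h 12 min
Tue: 10:38 AM–6:45 PM = 8 h 7 min; less 20 min break → 7 h 47 min
Wed: 10:28 AM–5:27 PM = 6 h 59 min; less 30 min break → 6 h 29 min
Thu: 5:41 AM–5:23 PM = 11 h 42 min; less 30 min break → 11 h 12 min
Fri: 10:37 AM–10:11 PM = 11 h 34 min; less 20 min break → 11 h 14 min
Sat: 7:57 AM–5:45 PM = 9 h 48 min
Sun: 9:29 AM–1:48 PM = 4 h 19 min
Total: 8 h 12 min + 7 h 47 min + 6 h 29 min + 11 h 12 min + 11 h 14 min + 9 h 48 min + 4 h 19 min = 59 h 1 min.

59 h 1 min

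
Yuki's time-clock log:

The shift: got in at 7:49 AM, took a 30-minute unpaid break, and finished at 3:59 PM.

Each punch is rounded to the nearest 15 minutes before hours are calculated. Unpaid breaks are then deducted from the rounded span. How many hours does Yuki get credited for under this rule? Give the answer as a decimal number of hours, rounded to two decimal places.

The shift: in 7:49 AM→7:45 AM, out 3:59 PM→4:00 PM; 8 h 15 min − 30 min = 7 h 45 min

7.75 hours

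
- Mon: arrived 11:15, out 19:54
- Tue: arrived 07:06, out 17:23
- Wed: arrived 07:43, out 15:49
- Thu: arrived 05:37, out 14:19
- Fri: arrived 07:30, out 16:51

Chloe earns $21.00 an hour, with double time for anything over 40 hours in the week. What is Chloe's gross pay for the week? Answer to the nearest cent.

Mon: 11:15–19:54 = 8 h 39 min
Tue: 07:06–17:23 = 10 h 17 min
Wed: 07:43–15:49 = 8 h 6 min
Thu: 05:37–14:19 = 8 h 42 min
Fri: 07:30–16:51 = 9 h 21 min
Total worked: 45 h 5 min = 2705 min.
Regular 40 h 0 min = 2400 min at $21.00/h; overtime 5 h 5 min = 305 min at $42.00/h.
Pay = (2400 × $21.00 + 305 × $42.00) ÷ 60 = $1053.50.

$1053.50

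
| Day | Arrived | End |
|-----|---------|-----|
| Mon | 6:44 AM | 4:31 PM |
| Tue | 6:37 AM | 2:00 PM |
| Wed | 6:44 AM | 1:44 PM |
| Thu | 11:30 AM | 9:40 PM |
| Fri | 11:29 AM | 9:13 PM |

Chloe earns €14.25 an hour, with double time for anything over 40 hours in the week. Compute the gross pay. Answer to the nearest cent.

€685.90

Mon: 6:44 AM–4:31 PM = 9 h 47 min
Tue: 6:37 AM–2:00 PM = 7 h 23 min
Wed: 6:44 AM–1:44 PM = 7 h 0 min
Thu: 11:30 AM–9:40 PM = 10 h 10 min
Fri: 11:29 AM–9:13 PM = 9 h 44 min
Total worked: 44 h 4 min = 2644 min.
Regular 40 h 0 min = 2400 min at €14.25/h; overtime 4 h 4 min = 244 min at €28.50/h.
Pay = (2400 × €14.25 + 244 × €28.50) ÷ 60 = €685.90.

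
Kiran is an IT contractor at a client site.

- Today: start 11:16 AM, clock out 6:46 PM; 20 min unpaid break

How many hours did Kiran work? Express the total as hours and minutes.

Today: 11:16 AM–6:46 PM = 7 h 30 min; less 20 min break → 7 h 10 min

7 h 10 min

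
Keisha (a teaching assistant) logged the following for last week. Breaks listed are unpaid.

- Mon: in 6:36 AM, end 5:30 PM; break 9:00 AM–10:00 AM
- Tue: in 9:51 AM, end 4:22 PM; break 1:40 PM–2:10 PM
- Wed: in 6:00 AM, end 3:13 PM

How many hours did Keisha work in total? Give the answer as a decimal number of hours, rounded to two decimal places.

Mon: 6:36 AM–5:30 PM = 10 h 54 min; less 60 min break → 9 h 54 min
Tue: 9:51 AM–4:22 PM = 6 h 31 min; less 30 min break → 6 h 1 min
Wed: 6:00 AM–3:13 PM = 9 h 13 min
Total: 9 h 54 min + 6 h 1 min + 9 h 13 min = 25 h 8 min.

25.13 hours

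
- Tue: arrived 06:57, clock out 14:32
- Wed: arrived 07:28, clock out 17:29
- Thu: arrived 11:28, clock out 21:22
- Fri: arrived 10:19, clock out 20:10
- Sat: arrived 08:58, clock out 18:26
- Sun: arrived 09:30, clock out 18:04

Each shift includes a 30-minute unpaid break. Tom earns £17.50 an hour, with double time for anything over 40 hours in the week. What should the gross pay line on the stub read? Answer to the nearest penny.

£1133.42

Tue: 06:57–14:32 = 7 h 35 min; less 30 min break → 7 h 5 min
Wed: 07:28–17:29 = 10 h 1 min; less 30 min break → 9 h 31 min
Thu: 11:28–21:22 = 9 h 54 min; less 30 min break → 9 h 24 min
Fri: 10:19–20:10 = 9 h 51 min; less 30 min break → 9 h 21 min
Sat: 08:58–18:26 = 9 h 28 min; less 30 min break → 8 h 58 min
Sun: 09:30–18:04 = 8 h 34 min; less 30 min break → 8 h 4 min
Total worked: 52 h 23 min = 3143 min.
Regular 40 h 0 min = 2400 min at £17.50/h; overtime 12 h 23 min = 743 min at £35.00/h.
Pay = (2400 × £17.50 + 743 × £35.00) ÷ 60 = £1133.42.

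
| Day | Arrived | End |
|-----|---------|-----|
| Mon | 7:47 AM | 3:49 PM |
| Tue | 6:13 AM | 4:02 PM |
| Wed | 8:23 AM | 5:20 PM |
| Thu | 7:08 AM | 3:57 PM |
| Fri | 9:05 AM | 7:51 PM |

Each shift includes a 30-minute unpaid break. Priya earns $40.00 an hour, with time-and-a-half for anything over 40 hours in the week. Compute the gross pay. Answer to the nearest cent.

$1833.00

Mon: 7:47 AM–3:49 PM = 8 h 2 min; less 30 min break → 7 h 32 min
Tue: 6:13 AM–4:02 PM = 9 h 49 min; less 30 min break → 9 h 19 min
Wed: 8:23 AM–5:20 PM = 8 h 57 min; less 30 min break → 8 h 27 min
Thu: 7:08 AM–3:57 PM = 8 h 49 min; less 30 min break → 8 h 19 min
Fri: 9:05 AM–7:51 PM = 10 h 46 min; less 30 min break → 10 h 16 min
Total worked: 43 h 53 min = 2633 min.
Regular 40 h 0 min = 2400 min at $40.00/h; overtime 3 h 53 min = 233 min at $60.00/h.
Pay = (2400 × $40.00 + 233 × $60.00) ÷ 60 = $1833.00.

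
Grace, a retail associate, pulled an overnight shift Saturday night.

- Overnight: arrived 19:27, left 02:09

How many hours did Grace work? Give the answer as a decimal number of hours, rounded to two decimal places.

Overnight: 19:27 → midnight = 4 h 33 min; midnight → 02:09 = 2 h 9 min; span 6 h 42 min

6.70 hours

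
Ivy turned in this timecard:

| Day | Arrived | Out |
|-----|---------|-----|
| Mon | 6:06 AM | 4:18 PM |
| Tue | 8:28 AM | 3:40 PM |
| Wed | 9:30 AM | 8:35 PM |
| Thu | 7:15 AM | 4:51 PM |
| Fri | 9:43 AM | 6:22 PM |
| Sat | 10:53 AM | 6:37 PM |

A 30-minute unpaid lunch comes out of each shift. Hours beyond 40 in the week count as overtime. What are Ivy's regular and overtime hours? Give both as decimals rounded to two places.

Regular 40.00 hours, overtime 11.47 hours

Mon: 6:06 AM–4:18 PM = 10 h 12 min; less 30 min break → 9 h 42 min
Tue: 8:28 AM–3:40 PM = 7 h 12 min; less 30 min break → 6 h 42 min
Wed: 9:30 AM–8:35 PM = 11 h 5 min; less 30 min break → 10 h 35 min
Thu: 7:15 AM–4:51 PM = 9 h 36 min; less 30 min break → 9 h 6 min
Fri: 9:43 AM–6:22 PM = 8 h 39 min; less 30 min break → 8 h 9 min
Sat: 10:53 AM–6:37 PM = 7 h 44 min; less 30 min break → 7 h 14 min
Total worked: 51 h 28 min = 51.47 h.
Threshold 40 h → overtime 11 h 28 min, regular 40 h 0 min.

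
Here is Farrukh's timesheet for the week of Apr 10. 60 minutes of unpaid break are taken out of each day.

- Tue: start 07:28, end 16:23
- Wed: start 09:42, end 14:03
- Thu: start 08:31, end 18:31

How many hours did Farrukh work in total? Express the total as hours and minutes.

20 h 16 min

Tue: 07:28–16:23 = 8 h 55 min; less 60 min break → 7 h 55 min
Wed: 09:42–14:03 = 4 h 21 min; less 60 min break → 3 h 21 min
Thu: 08:31–18:31 = 10 h 0 min; less 60 min break → 9 h 0 min
Total: 7 h 55 min + 3 h 21 min + 9 h 0 min = 20 h 16 min.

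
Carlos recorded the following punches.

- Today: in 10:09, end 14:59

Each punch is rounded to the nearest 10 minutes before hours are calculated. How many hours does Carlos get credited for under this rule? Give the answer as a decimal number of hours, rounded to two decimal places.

4.83 hours

Today: in 10:09→10:10, out 14:59→15:00; 4 h 50 min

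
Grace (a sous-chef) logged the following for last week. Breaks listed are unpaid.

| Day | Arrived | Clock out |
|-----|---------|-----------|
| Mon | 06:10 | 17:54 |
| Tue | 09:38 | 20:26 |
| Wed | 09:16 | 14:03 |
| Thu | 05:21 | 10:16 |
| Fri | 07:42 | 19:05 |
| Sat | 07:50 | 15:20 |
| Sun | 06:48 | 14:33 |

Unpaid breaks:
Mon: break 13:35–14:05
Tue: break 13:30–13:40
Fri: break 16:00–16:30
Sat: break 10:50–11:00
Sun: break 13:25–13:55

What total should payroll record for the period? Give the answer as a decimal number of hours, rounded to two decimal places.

Mon: 06:10–17:54 = 11 h 44 min; less 30 min break → 11 h 14 min
Tue: 09:38–20:26 = 10 h 48 min; less 10 min break → 10 h 38 min
Wed: 09:16–14:03 = 4 h 47 min
Thu: 05:21–10:16 = 4 h 55 min
Fri: 07:42–19:05 = 11 h 23 min; less 30 min break → 10 h 53 min
Sat: 07:50–15:20 = 7 h 30 min; less 10 min break → 7 h 20 min
Sun: 06:48–14:33 = 7 h 45 min; less 30 min break → 7 h 15 min
Total: 11 h 14 min + 10 h 38 min + 4 h 47 min + 4 h 55 min + 10 h 53 min + 7 h 20 min + 7 h 15 min = 57 h 2 min.

57.03 hours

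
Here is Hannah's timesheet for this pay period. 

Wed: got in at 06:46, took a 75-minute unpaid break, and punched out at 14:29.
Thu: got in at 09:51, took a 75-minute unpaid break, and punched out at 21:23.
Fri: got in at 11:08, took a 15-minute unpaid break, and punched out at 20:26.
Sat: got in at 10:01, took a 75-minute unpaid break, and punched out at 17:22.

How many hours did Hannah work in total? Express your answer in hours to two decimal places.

Wed: 06:46–14:29 = 7 h 43 min; less 75 min break → 6 h 28 min
Thu: 09:51–21:23 = 11 h 32 min; less 75 min break → 10 h 17 min
Fri: 11:08–20:26 = 9 h 18 min; less 15 min break → 9 h 3 min
Sat: 10:01–17:22 = 7 h 21 min; less 75 min break → 6 h 6 min
Total: 6 h 28 min + 10 h 17 min + 9 h 3 min + 6 h 6 min = 31 h 54 min.

31.90 hours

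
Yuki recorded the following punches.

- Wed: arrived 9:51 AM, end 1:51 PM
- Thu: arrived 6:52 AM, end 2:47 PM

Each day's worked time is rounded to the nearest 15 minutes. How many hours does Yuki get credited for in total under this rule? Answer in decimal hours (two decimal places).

Wed: 9:51 AM–1:51 PM = 4 h 0 min → rounds to 4 h 0 min
Thu: 6:52 AM–2:47 PM = 7 h 55 min → rounds to 8 h 0 min
Total credited: 12 h 0 min.

12.00 hours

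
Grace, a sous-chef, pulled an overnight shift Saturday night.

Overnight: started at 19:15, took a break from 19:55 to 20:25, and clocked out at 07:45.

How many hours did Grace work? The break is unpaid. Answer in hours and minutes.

Overnight: 19:15 → midnight = 4 h 45 min; midnight → 07:45 = 7 h 45 min; span 12 h 30 min; less 30 min break → 12 h 0 min

12 h 0 min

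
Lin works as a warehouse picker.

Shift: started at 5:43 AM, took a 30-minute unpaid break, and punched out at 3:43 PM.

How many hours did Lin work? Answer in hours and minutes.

Shift: 5:43 AM–3:43 PM = 10 h 0 min; less 30 min break → 9 h 30 min

9 h 30 min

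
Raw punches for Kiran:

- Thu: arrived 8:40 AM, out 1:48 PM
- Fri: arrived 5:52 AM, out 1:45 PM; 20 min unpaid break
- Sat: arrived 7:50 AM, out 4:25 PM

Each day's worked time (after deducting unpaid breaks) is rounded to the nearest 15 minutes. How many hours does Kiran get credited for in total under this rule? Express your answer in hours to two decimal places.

21.25 hours

Thu: 8:40 AM–1:48 PM = 5 h 8 min → rounds to 5 h 15 min
Fri: 5:52 AM–1:45 PM = 7 h 53 min − 20 min = 7 h 33 min → rounds to 7 h 30 min
Sat: 7:50 AM–4:25 PM = 8 h 35 min → rounds to 8 h 30 min
Total credited: 21 h 15 min.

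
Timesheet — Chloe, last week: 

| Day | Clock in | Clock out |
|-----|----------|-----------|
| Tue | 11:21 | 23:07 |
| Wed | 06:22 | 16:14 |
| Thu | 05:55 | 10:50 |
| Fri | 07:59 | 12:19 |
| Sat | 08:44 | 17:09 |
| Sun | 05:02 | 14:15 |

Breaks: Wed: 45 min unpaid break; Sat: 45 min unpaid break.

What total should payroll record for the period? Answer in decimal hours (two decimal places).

47.02 hours

Tue: 11:21–23:07 = 11 h 46 min
Wed: 06:22–16:14 = 9 h 52 min; less 45 min break → 9 h 7 min
Thu: 05:55–10:50 = 4 h 55 min
Fri: 07:59–12:19 = 4 h 20 min
Sat: 08:44–17:09 = 8 h 25 min; less 45 min break → 7 h 40 min
Sun: 05:02–14:15 = 9 h 13 min
Total: 11 h 46 min + 9 h 7 min + 4 h 55 min + 4 h 20 min + 7 h 40 min + 9 h 13 min = 47 h 1 min.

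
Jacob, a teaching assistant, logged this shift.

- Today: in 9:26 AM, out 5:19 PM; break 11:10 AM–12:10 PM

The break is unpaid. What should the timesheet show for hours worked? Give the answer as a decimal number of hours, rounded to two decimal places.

6.88 hours

Today: 9:26 AM–5:19 PM = 7 h 53 min; less 60 min break → 6 h 53 min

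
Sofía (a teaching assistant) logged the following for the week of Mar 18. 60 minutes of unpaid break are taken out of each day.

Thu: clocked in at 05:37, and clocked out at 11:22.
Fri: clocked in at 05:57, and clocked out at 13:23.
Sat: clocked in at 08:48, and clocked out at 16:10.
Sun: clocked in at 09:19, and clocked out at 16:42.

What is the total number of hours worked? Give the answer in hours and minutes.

23 h 56 min

Thu: 05:37–11:22 = 5 h 45 min; less 60 min break → 4 h 45 min
Fri: 05:57–13:23 = 7 h 26 min; less 60 min break → 6 h 26 min
Sat: 08:48–16:10 = 7 h 22 min; less 60 min break → 6 h 22 min
Sun: 09:19–16:42 = 7 h 23 min; less 60 min break → 6 h 23 min
Total: 4 h 45 min + 6 h 26 min + 6 h 22 min + 6 h 23 min = 23 h 56 min.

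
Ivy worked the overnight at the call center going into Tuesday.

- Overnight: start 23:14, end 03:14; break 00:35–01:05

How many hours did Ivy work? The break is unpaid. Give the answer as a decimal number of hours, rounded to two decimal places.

3.50 hours

Overnight: 23:14 → midnight = 0 h 46 min; midnight → 03:14 = 3 h 14 min; span 4 h 0 min; less 30 min break → 3 h 30 min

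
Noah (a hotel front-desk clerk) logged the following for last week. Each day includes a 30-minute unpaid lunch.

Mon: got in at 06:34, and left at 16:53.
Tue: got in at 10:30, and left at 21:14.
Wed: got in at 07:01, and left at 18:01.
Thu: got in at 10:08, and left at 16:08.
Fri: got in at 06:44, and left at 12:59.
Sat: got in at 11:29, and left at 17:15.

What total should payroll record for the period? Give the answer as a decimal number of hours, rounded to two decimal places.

Mon: 06:34–16:53 = 10 h 19 min; less 30 min break → 9 h 49 min
Tue: 10:30–21:14 = 10 h 44 min; less 30 min break → 10 h 14 min
Wed: 07:01–18:01 = 11 h 0 min; less 30 min break → 10 h 30 min
Thu: 10:08–16:08 = 6 h 0 min; less 30 min break → 5 h 30 min
Fri: 06:44–12:59 = 6 h 15 min; less 30 min break → 5 h 45 min
Sat: 11:29–17:15 = 5 h 46 min; less 30 min break → 5 h 16 min
Total: 9 h 49 min + 10 h 14 min + 10 h 30 min + 5 h 30 min + 5 h 45 min + 5 h 16 min = 47 h 4 min.

47.07 hours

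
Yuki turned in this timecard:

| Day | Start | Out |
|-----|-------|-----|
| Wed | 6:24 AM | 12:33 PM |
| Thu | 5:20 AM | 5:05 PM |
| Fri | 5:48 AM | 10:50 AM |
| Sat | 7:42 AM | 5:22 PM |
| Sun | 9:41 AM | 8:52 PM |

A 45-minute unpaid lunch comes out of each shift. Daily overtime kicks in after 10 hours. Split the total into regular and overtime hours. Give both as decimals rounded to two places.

Regular 38.60 hours, overtime 1.43 hours

Wed: 6:24 AM–12:33 PM = 6 h 9 min; less 45 min break → 5 h 24 min
Thu: 5:20 AM–5:05 PM = 11 h 45 min; less 45 min break → 11 h 0 min
Fri: 5:48 AM–10:50 AM = 5 h 2 min; less 45 min break → 4 h 17 min
Sat: 7:42 AM–5:22 PM = 9 h 40 min; less 45 min break → 8 h 55 min
Sun: 9:41 AM–8:52 PM = 11 h 11 min; less 45 min break → 10 h 26 min
Wed reg 5 h 24 min / OT 0 h 0 min; Thu reg 10 h 0 min / OT 1 h 0 min; Fri reg 4 h 17 min / OT 0 h 0 min; Sat reg 8 h 55 min / OT 0 h 0 min; Sun reg 10 h 0 min / OT 0 h 26 min.
Totals: regular 38 h 36 min, overtime 1 h 26 min.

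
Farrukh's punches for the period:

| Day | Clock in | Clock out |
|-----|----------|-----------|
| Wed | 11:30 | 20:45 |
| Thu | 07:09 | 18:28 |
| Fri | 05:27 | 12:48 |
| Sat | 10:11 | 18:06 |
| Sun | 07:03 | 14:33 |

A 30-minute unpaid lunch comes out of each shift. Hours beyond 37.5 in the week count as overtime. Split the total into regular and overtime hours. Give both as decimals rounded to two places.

Wed: 11:30–20:45 = 9 h 15 min; less 30 min break → 8 h 45 min
Thu: 07:09–18:28 = 11 h 19 min; less 30 min break → 10 h 49 min
Fri: 05:27–12:48 = 7 h 21 min; less 30 min break → 6 h 51 min
Sat: 10:11–18:06 = 7 h 55 min; less 30 min break → 7 h 25 min
Sun: 07:03–14:33 = 7 h 30 min; less 30 min break → 7 h 0 min
Total worked: 40 h 50 min = 40.83 h.
Threshold 37.5 h → overtime 3 h 20 min, regular 37 h 30 min.

Regular 37.50 hours, overtime 3.33 hours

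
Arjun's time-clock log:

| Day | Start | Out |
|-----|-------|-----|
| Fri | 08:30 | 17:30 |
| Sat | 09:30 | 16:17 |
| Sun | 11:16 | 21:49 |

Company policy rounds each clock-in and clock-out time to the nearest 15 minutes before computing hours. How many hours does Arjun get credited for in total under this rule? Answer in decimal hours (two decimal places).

26.25 hours

Fri: in 08:30→08:30, out 17:30→17:30; 9 h 0 min
Sat: in 09:30→09:30, out 16:17→16:15; 6 h 45 min
Sun: in 11:16→11:15, out 21:49→21:45; 10 h 30 min
Total credited: 26 h 15 min.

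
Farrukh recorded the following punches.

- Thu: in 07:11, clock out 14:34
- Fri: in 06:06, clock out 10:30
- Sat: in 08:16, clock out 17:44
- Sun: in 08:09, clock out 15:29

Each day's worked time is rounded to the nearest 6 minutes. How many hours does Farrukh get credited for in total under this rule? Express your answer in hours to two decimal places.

Thu: 07:11–14:34 = 7 h 23 min → rounds to 7 h 24 min
Fri: 06:06–10:30 = 4 h 24 min → rounds to 4 h 24 min
Sat: 08:16–17:44 = 9 h 28 min → rounds to 9 h 30 min
Sun: 08:09–15:29 = 7 h 20 min → rounds to 7 h 18 min
Total credited: 28 h 36 min.

28.60 hours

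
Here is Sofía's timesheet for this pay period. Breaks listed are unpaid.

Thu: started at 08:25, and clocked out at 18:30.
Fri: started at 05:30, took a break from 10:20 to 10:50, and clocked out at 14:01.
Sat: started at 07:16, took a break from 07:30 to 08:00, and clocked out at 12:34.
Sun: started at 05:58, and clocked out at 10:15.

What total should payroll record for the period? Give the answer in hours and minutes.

27 h 11 min

Thu: 08:25–18:30 = 10 h 5 min
Fri: 05:30–14:01 = 8 h 31 min; less 30 min break → 8 h 1 min
Sat: 07:16–12:34 = 5 h 18 min; less 30 min break → 4 h 48 min
Sun: 05:58–10:15 = 4 h 17 min
Total: 10 h 5 min + 8 h 1 min + 4 h 48 min + 4 h 17 min = 27 h 11 min.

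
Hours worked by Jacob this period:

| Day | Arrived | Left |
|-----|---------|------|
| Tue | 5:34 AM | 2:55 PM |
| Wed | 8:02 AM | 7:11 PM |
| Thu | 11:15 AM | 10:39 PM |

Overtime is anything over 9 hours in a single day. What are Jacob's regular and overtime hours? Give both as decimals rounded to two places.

Regular 27.00 hours, overtime 4.90 hours

Tue: 5:34 AM–2:55 PM = 9 h 21 min
Wed: 8:02 AM–7:11 PM = 11 h 9 min
Thu: 11:15 AM–10:39 PM = 11 h 24 min
Tue reg 9 h 0 min / OT 0 h 21 min; Wed reg 9 h 0 min / OT 2 h 9 min; Thu reg 9 h 0 min / OT 2 h 24 min.
Totals: regular 27 h 0 min, overtime 4 h 54 min.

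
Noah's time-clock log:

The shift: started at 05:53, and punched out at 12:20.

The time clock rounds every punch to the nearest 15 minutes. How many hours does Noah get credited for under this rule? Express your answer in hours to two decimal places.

The shift: in 05:53→06:00, out 12:20→12:15; 6 h 15 min

6.25 hours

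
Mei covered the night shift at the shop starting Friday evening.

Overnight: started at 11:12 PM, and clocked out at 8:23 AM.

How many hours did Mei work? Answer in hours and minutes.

Overnight: 11:12 PM → midnight = 0 h 48 min; midnight → 8:23 AM = 8 h 23 min; span 9 h 11 min

9 h 11 min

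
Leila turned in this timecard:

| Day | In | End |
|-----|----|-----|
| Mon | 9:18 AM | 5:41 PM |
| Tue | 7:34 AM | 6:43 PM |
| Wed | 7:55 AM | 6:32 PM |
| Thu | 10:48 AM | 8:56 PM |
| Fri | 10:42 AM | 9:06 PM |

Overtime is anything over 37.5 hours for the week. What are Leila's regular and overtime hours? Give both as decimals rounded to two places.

Regular 37.50 hours, overtime 13.18 hours

Mon: 9:18 AM–5:41 PM = 8 h 23 min
Tue: 7:34 AM–6:43 PM = 11 h 9 min
Wed: 7:55 AM–6:32 PM = 10 h 37 min
Thu: 10:48 AM–8:56 PM = 10 h 8 min
Fri: 10:42 AM–9:06 PM = 10 h 24 min
Total worked: 50 h 41 min = 50.68 h.
Threshold 37.5 h → overtime 13 h 11 min, regular 37 h 30 min.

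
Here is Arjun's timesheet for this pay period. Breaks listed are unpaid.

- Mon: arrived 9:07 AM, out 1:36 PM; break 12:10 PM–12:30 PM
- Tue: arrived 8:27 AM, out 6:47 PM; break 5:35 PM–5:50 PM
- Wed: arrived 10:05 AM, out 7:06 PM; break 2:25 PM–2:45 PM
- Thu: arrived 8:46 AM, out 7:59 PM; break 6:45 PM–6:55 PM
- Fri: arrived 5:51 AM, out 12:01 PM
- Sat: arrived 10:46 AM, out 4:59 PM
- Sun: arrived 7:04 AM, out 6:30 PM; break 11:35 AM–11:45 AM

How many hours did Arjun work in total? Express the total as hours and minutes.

57 h 37 min

Mon: 9:07 AM–1:36 PM = 4 h 29 min; less 20 min break → 4 h 9 min
Tue: 8:27 AM–6:47 PM = 10 h 20 min; less 15 min break → 10 h 5 min
Wed: 10:05 AM–7:06 PM = 9 h 1 min; less 20 min break → 8 h 41 min
Thu: 8:46 AM–7:59 PM = 11 h 13 min; less 10 min break → 11 h 3 min
Fri: 5:51 AM–12:01 PM = 6 h 10 min
Sat: 10:46 AM–4:59 PM = 6 h 13 min
Sun: 7:04 AM–6:30 PM = 11 h 26 min; less 10 min break → 11 h 16 min
Total: 4 h 9 min + 10 h 5 min + 8 h 41 min + 11 h 3 min + 6 h 10 min + 6 h 13 min + 11 h 16 min = 57 h 37 min.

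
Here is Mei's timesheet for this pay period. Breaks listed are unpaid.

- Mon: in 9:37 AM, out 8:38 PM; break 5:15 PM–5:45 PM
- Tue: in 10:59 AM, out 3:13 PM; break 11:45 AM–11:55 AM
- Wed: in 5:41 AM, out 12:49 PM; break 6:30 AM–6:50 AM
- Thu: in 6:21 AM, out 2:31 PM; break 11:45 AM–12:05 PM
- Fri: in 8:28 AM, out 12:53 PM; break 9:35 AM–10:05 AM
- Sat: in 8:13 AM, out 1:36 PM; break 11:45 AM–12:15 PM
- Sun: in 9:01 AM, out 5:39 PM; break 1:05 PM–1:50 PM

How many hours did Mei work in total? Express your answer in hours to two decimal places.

Mon: 9:37 AM–8:38 PM = 11 h 1 min; less 30 min break → 10 h 31 min
Tue: 10:59 AM–3:13 PM = 4 h 14 min; less 10 min break → 4 h 4 min
Wed: 5:41 AM–12:49 PM = 7 h 8 min; less 20 min break → 6 h 48 min
Thu: 6:21 AM–2:31 PM = 8 h 10 min; less 20 min break → 7 h 50 min
Fri: 8:28 AM–12:53 PM = 4 h 25 min; less 30 min break → 3 h 55 min
Sat: 8:13 AM–1:36 PM = 5 h 23 min; less 30 min break → 4 h 53 min
Sun: 9:01 AM–5:39 PM = 8 h 38 min; less 45 min break → 7 h 53 min
Total: 10 h 31 min + 4 h 4 min + 6 h 48 min + 7 h 50 min + 3 h 55 min + 4 h 53 min + 7 h 53 min = 45 h 54 min.

45.90 hours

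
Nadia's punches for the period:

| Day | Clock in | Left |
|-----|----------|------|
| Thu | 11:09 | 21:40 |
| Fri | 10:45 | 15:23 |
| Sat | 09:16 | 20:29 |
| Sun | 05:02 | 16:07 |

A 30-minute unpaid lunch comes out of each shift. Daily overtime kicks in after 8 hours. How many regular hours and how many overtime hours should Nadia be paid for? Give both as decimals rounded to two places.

Thu: 11:09–21:40 = 10 h 31 min; less 30 min break → 10 h 1 min
Fri: 10:45–15:23 = 4 h 38 min; less 30 min break → 4 h 8 min
Sat: 09:16–20:29 = 11 h 13 min; less 30 min break → 10 h 43 min
Sun: 05:02–16:07 = 11 h 5 min; less 30 min break → 10 h 35 min
Thu reg 8 h 0 min / OT 2 h 1 min; Fri reg 4 h 8 min / OT 0 h 0 min; Sat reg 8 h 0 min / OT 2 h 43 min; Sun reg 8 h 0 min / OT 2 h 35 min.
Totals: regular 28 h 8 min, overtime 7 h 19 min.

Regular 28.13 hours, overtime 7.32 hours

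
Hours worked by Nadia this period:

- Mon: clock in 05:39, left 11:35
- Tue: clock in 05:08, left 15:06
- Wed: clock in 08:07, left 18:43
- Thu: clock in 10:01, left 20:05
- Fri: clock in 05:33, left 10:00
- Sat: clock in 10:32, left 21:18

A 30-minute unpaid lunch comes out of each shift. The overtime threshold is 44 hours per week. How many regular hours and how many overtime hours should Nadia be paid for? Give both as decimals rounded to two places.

Mon: 05:39–11:35 = 5 h 56 min; less 30 min break → 5 h 26 min
Tue: 05:08–15:06 = 9 h 58 min; less 30 min break → 9 h 28 min
Wed: 08:07–18:43 = 10 h 36 min; less 30 min break → 10 h 6 min
Thu: 10:01–20:05 = 10 h 4 min; less 30 min break → 9 h 34 min
Fri: 05:33–10:00 = 4 h 27 min; less 30 min break → 3 h 57 min
Sat: 10:32–21:18 = 10 h 46 min; less 30 min break → 10 h 16 min
Total worked: 48 h 47 min = 48.78 h.
Threshold 44 h → overtime 4 h 47 min, regular 44 h 0 min.

Regular 44.00 hours, overtime 4.78 hours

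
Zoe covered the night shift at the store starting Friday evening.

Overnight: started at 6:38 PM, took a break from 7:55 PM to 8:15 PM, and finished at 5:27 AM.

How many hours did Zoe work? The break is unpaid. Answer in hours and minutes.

10 h 29 min

Overnight: 6:38 PM → midnight = 5 h 22 min; midnight → 5:27 AM = 5 h 27 min; span 10 h 49 min; less 20 min break → 10 h 29 min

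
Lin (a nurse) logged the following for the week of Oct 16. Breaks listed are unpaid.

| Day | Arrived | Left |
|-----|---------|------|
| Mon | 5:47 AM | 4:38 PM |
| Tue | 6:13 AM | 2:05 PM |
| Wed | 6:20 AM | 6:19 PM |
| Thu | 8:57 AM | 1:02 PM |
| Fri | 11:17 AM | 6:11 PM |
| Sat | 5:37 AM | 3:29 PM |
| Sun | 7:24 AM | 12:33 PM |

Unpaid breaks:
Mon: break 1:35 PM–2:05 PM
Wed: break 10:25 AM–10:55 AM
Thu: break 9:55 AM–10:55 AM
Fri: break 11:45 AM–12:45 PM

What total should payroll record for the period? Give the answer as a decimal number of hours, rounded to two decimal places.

Mon: 5:47 AM–4:38 PM = 10 h 51 min; less 30 min break → 10 h 21 min
Tue: 6:13 AM–2:05 PM = 7 h 52 min
Wed: 6:20 AM–6:19 PM = 11 h 59 min; less 30 min break → 11 h 29 min
Thu: 8:57 AM–1:02 PM = 4 h 5 min; less 60 min break → 3 h 5 min
Fri: 11:17 AM–6:11 PM = 6 h 54 min; less 60 min break → 5 h 54 min
Sat: 5:37 AM–3:29 PM = 9 h 52 min
Sun: 7:24 AM–12:33 PM = 5 h 9 min
Total: 10 h 21 min + 7 h 52 min + 11 h 29 min + 3 h 5 min + 5 h 54 min + 9 h 52 min + 5 h 9 min = 53 h 42 min.

53.70 hours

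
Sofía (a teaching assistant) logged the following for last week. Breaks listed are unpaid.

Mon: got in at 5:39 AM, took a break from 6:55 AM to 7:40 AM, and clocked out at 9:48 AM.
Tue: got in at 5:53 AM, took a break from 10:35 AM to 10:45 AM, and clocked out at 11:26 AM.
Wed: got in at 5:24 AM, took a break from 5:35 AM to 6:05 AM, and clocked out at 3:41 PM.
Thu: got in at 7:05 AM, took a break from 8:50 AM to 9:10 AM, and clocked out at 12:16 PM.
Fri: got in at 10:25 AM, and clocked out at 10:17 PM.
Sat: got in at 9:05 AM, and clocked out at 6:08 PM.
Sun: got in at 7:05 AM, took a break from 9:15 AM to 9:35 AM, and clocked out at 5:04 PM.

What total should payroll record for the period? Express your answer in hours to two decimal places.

Mon: 5:39 AM–9:48 AM = 4 h 9 min; less 45 min break → 3 h 24 min
Tue: 5:53 AM–11:26 AM = 5 h 33 min; less 10 min break → 5 h 23 min
Wed: 5:24 AM–3:41 PM = 10 h 17 min; less 30 min break → 9 h 47 min
Thu: 7:05 AM–12:16 PM = 5 h 11 min; less 20 min break → 4 h 51 min
Fri: 10:25 AM–10:17 PM = 11 h 52 min
Sat: 9:05 AM–6:08 PM = 9 h 3 min
Sun: 7:05 AM–5:04 PM = 9 h 59 min; less 20 min break → 9 h 39 min
Total: 3 h 24 min + 5 h 23 min + 9 h 47 min + 4 h 51 min + 11 h 52 min + 9 h 3 min + 9 h 39 min = 53 h 59 min.

53.98 hours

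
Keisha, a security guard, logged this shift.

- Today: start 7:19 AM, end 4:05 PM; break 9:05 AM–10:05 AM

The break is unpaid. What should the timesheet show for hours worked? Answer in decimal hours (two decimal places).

7.77 hours

Today: 7:19 AM–4:05 PM = 8 h 46 min; less 60 min break → 7 h 46 min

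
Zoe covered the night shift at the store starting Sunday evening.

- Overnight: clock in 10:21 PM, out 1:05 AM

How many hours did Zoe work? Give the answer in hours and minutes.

2 h 44 min

Overnight: 10:21 PM → midnight = 1 h 39 min; midnight → 1:05 AM = 1 h 5 min; span 2 h 44 min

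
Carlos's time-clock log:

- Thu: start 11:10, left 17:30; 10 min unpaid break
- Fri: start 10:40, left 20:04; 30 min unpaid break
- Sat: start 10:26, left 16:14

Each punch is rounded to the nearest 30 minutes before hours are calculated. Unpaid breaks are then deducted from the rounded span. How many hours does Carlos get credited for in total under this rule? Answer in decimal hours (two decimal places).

20.83 hours

Thu: in 11:10→11:00, out 17:30→17:30; 6 h 30 min − 10 min = 6 h 20 min
Fri: in 10:40→10:30, out 20:04→20:00; 9 h 30 min − 30 min = 9 h 0 min
Sat: in 10:26→10:30, out 16:14→16:00; 5 h 30 min
Total credited: 20 h 50 min.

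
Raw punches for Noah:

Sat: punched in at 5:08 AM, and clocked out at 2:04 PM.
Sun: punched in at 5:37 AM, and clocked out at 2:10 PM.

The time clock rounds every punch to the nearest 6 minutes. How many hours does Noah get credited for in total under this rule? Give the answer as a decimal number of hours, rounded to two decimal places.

17.60 hours

Sat: in 5:08 AM→5:06 AM, out 2:04 PM→2:06 PM; 9 h 0 min
Sun: in 5:37 AM→5:36 AM, out 2:10 PM→2:12 PM; 8 h 36 min
Total credited: 17 h 36 min.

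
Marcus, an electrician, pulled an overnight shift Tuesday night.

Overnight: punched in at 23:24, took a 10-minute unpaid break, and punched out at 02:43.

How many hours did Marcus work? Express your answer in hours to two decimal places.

3.15 hours

Overnight: 23:24 → midnight = 0 h 36 min; midnight → 02:43 = 2 h 43 min; span 3 h 19 min; less 10 min break → 3 h 9 min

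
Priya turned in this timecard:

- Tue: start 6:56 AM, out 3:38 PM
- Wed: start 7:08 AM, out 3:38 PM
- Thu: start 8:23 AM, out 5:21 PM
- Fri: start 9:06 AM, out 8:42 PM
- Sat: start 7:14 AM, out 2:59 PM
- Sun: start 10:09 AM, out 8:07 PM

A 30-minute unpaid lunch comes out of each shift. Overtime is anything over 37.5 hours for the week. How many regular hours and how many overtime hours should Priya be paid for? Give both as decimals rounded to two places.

Tue: 6:56 AM–3:38 PM = 8 h 42 min; less 30 min break → 8 h 12 min
Wed: 7:08 AM–3:38 PM = 8 h 30 min; less 30 min break → 8 h 0 min
Thu: 8:23 AM–5:21 PM = 8 h 58 min; less 30 min break → 8 h 28 min
Fri: 9:06 AM–8:42 PM = 11 h 36 min; less 30 min break → 11 h 6 min
Sat: 7:14 AM–2:59 PM = 7 h 45 min; less 30 min break → 7 h 15 min
Sun: 10:09 AM–8:07 PM = 9 h 58 min; less 30 min break → 9 h 28 min
Total worked: 52 h 29 min = 52.48 h.
Threshold 37.5 h → overtime 14 h 59 min, regular 37 h 30 min.

Regular 37.50 hours, overtime 14.98 hours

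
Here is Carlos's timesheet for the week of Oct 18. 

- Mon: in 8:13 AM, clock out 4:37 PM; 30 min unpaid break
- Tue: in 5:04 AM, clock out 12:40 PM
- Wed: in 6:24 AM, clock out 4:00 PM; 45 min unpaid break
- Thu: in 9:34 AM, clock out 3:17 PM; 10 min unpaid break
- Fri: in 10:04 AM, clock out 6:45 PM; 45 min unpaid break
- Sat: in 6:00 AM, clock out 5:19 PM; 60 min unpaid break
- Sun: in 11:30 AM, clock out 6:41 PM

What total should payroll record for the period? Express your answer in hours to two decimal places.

Mon: 8:13 AM–4:37 PM = 8 h 24 min; less 30 min break → 7 h 54 min
Tue: 5:04 AM–12:40 PM = 7 h 36 min
Wed: 6:24 AM–4:00 PM = 9 h 36 min; less 45 min break → 8 h 51 min
Thu: 9:34 AM–3:17 PM = 5 h 43 min; less 10 min break → 5 h 33 min
Fri: 10:04 AM–6:45 PM = 8 h 41 min; less 45 min break → 7 h 56 min
Sat: 6:00 AM–5:19 PM = 11 h 19 min; less 60 min break → 10 h 19 min
Sun: 11:30 AM–6:41 PM = 7 h 11 min
Total: 7 h 54 min + 7 h 36 min + 8 h 51 min + 5 h 33 min + 7 h 56 min + 10 h 19 min + 7 h 11 min = 55 h 20 min.

55.33 hours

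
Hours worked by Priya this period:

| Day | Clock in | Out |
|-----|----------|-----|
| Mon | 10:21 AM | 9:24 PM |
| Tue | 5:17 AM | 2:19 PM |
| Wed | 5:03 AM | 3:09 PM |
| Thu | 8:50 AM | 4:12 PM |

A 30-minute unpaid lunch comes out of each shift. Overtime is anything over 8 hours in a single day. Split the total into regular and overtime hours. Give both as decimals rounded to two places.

Regular 30.87 hours, overtime 4.68 hours

Mon: 10:21 AM–9:24 PM = 11 h 3 min; less 30 min break → 10 h 33 min
Tue: 5:17 AM–2:19 PM = 9 h 2 min; less 30 min break → 8 h 32 min
Wed: 5:03 AM–3:09 PM = 10 h 6 min; less 30 min break → 9 h 36 min
Thu: 8:50 AM–4:12 PM = 7 h 22 min; less 30 min break → 6 h 52 min
Mon reg 8 h 0 min / OT 2 h 33 min; Tue reg 8 h 0 min / OT 0 h 32 min; Wed reg 8 h 0 min / OT 1 h 36 min; Thu reg 6 h 52 min / OT 0 h 0 min.
Totals: regular 30 h 52 min, overtime 4 h 41 min.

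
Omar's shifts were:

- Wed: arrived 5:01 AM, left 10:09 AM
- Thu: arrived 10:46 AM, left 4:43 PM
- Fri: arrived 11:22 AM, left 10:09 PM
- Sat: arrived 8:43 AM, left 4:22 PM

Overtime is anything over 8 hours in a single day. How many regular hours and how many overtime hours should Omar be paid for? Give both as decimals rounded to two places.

Wed: 5:01 AM–10:09 AM = 5 h 8 min
Thu: 10:46 AM–4:43 PM = 5 h 57 min
Fri: 11:22 AM–10:09 PM = 10 h 47 min
Sat: 8:43 AM–4:22 PM = 7 h 39 min
Wed reg 5 h 8 min / OT 0 h 0 min; Thu reg 5 h 57 min / OT 0 h 0 min; Fri reg 8 h 0 min / OT 2 h 47 min; Sat reg 7 h 39 min / OT 0 h 0 min.
Totals: regular 26 h 44 min, overtime 2 h 47 min.

Regular 26.73 hours, overtime 2.78 hours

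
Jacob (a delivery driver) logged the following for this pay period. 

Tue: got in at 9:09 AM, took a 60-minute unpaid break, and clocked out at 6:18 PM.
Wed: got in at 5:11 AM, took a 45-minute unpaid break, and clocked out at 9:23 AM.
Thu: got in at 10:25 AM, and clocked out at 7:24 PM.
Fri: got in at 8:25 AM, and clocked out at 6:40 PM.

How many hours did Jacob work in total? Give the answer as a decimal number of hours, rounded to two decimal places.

Tue: 9:09 AM–6:18 PM = 9 h 9 min; less 60 min break → 8 h 9 min
Wed: 5:11 AM–9:23 AM = 4 h 12 min; less 45 min break → 3 h 27 min
Thu: 10:25 AM–7:24 PM = 8 h 59 min
Fri: 8:25 AM–6:40 PM = 10 h 15 min
Total: 8 h 9 min + 3 h 27 min + 8 h 59 min + 10 h 15 min = 30 h 50 min.

30.83 hours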